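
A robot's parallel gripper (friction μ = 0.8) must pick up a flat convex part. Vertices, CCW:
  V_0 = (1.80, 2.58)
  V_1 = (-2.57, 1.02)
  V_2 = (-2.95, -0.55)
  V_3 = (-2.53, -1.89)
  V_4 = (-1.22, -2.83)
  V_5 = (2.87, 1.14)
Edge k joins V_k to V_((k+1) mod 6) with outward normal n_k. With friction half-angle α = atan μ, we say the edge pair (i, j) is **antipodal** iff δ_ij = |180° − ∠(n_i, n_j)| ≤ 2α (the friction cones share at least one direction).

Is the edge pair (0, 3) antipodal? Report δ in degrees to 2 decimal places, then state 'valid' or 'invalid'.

α = atan 0.8 = 38.66°;  2α = 77.32°
edge 0: e_0 = (-4.37, -1.56);  n_0 = (-0.3362, +0.9418)
edge 3: e_3 = (+1.31, -0.94);  n_3 = (-0.5830, -0.8125)
∠(n_0, n_3) = 124.69°
δ = |180° − 124.69°| = 55.31°
55.31° ≤ 2α = 77.32°  →  valid

δ = 55.31°, valid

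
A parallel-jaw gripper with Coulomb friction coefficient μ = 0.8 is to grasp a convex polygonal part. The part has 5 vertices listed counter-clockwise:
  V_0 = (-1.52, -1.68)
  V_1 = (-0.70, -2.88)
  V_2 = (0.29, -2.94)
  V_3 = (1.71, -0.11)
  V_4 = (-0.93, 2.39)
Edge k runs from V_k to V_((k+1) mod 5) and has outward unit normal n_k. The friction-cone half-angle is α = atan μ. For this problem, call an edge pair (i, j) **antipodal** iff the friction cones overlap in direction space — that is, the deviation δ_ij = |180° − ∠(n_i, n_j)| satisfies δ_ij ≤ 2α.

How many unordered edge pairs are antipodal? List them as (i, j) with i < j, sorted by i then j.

α = atan 0.8 = 38.66°;  2α = 77.32°
n_0 = (-0.8256, -0.5642)
n_1 = (-0.0605, -0.9982)
n_2 = (+0.8938, -0.4485)
n_3 = (+0.6876, +0.7261)
n_4 = (-0.9897, +0.1435)
  (0,1): δ = 127.81°  ·
  (0,2): δ = 60.99°  ✓
  (0,3): δ = 12.21°  ✓
  (0,4): δ = 137.41°  ·
  (1,2): δ = 113.18°  ·
  (1,3): δ = 39.97°  ✓
  (1,4): δ = 85.22°  ·
  (2,3): δ = 106.79°  ·
  (2,4): δ = 18.40°  ✓
  (3,4): δ = 54.81°  ✓
antipodal pairs: 5

count = 5; pairs: (0,2), (0,3), (1,3), (2,4), (3,4)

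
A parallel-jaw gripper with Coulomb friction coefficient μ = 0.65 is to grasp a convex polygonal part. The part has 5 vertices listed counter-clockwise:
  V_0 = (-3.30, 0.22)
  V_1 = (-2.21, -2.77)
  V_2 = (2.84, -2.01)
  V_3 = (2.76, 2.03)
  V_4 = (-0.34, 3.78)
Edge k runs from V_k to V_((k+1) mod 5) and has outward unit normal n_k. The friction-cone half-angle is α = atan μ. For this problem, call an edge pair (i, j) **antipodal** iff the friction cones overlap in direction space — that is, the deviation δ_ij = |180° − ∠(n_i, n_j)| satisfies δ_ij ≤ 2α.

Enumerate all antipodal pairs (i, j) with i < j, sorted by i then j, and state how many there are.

count = 5; pairs: (0,2), (0,3), (1,3), (1,4), (2,4)

α = atan 0.65 = 33.02°;  2α = 66.05°
n_0 = (-0.9395, -0.3425)
n_1 = (+0.1488, -0.9889)
n_2 = (+0.9998, +0.0198)
n_3 = (+0.4916, +0.8708)
n_4 = (-0.7689, +0.6393)
  (0,1): δ = 101.47°  ·
  (0,2): δ = 18.89°  ✓
  (0,3): δ = 40.53°  ✓
  (0,4): δ = 120.23°  ·
  (1,2): δ = 97.42°  ·
  (1,3): δ = 38.00°  ✓
  (1,4): δ = 41.70°  ✓
  (2,3): δ = 120.58°  ·
  (2,4): δ = 40.88°  ✓
  (3,4): δ = 100.30°  ·
antipodal pairs: 5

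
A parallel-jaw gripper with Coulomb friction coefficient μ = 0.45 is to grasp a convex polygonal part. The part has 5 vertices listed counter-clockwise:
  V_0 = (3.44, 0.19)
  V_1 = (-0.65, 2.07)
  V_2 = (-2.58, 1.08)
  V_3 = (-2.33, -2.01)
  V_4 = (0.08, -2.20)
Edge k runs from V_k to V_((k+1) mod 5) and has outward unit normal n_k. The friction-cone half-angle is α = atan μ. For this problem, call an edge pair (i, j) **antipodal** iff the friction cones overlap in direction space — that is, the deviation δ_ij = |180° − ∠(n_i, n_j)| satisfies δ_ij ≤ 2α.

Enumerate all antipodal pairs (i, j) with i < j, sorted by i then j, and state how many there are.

α = atan 0.45 = 24.23°;  2α = 48.46°
n_0 = (+0.4176, +0.9086)
n_1 = (-0.4564, +0.8898)
n_2 = (-0.9967, -0.0806)
n_3 = (-0.0786, -0.9969)
n_4 = (+0.5796, -0.8149)
  (0,1): δ = 128.16°  ·
  (0,2): δ = 60.69°  ·
  (0,3): δ = 20.18°  ✓
  (0,4): δ = 60.11°  ·
  (1,2): δ = 112.53°  ·
  (1,3): δ = 31.66°  ✓
  (1,4): δ = 8.27°  ✓
  (2,3): δ = 99.13°  ·
  (2,4): δ = 59.20°  ·
  (3,4): δ = 140.07°  ·
antipodal pairs: 3

count = 3; pairs: (0,3), (1,3), (1,4)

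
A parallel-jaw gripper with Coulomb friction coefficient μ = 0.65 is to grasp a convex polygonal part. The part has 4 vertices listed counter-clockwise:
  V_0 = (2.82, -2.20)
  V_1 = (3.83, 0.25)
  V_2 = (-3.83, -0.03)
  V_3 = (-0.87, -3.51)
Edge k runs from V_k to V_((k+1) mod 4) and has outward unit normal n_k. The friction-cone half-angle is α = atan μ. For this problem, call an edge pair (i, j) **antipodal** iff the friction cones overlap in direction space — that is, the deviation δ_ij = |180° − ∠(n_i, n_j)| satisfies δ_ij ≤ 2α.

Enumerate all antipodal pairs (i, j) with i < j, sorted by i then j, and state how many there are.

count = 4; pairs: (0,1), (0,2), (1,2), (1,3)

α = atan 0.65 = 33.02°;  2α = 66.05°
n_0 = (+0.9245, -0.3811)
n_1 = (-0.0365, +0.9993)
n_2 = (-0.7617, -0.6479)
n_3 = (+0.3346, -0.9424)
  (0,1): δ = 65.50°  ✓
  (0,2): δ = 62.79°  ✓
  (0,3): δ = 131.95°  ·
  (1,2): δ = 51.71°  ✓
  (1,3): δ = 17.45°  ✓
  (2,3): δ = 110.84°  ·
antipodal pairs: 4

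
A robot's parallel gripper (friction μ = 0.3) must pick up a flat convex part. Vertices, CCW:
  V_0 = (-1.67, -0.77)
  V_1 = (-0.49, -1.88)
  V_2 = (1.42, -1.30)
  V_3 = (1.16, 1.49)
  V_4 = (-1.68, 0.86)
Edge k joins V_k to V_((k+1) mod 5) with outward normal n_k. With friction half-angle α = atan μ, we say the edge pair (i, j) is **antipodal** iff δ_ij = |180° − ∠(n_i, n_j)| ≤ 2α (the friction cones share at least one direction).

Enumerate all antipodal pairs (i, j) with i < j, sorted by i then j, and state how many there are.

count = 2; pairs: (1,3), (2,4)

α = atan 0.3 = 16.70°;  2α = 33.40°
n_0 = (-0.6852, -0.7284)
n_1 = (+0.2906, -0.9569)
n_2 = (+0.9957, +0.0928)
n_3 = (-0.2166, +0.9763)
n_4 = (-1.0000, -0.0061)
  (0,1): δ = 119.86°  ·
  (0,2): δ = 41.43°  ·
  (0,3): δ = 55.76°  ·
  (0,4): δ = 133.60°  ·
  (1,2): δ = 101.57°  ·
  (1,3): δ = 4.38°  ✓
  (1,4): δ = 73.46°  ·
  (2,3): δ = 82.82°  ·
  (2,4): δ = 4.97°  ✓
  (3,4): δ = 102.16°  ·
antipodal pairs: 2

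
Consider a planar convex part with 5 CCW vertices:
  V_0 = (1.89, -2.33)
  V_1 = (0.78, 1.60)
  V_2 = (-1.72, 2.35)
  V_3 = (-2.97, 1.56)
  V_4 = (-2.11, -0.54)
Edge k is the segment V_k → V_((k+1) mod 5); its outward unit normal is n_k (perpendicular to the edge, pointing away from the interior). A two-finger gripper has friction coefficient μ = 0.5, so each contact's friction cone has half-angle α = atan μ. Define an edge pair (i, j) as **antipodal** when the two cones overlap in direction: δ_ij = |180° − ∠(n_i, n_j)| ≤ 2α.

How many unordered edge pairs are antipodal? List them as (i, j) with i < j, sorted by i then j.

α = atan 0.5 = 26.57°;  2α = 53.13°
n_0 = (+0.9624, +0.2718)
n_1 = (+0.2873, +0.9578)
n_2 = (-0.5342, +0.8453)
n_3 = (-0.9254, -0.3790)
n_4 = (-0.4085, -0.9128)
  (0,1): δ = 122.47°  ·
  (0,2): δ = 73.48°  ·
  (0,3): δ = 6.50°  ✓
  (0,4): δ = 50.12°  ✓
  (1,2): δ = 131.01°  ·
  (1,3): δ = 51.03°  ✓
  (1,4): δ = 7.41°  ✓
  (2,3): δ = 100.02°  ·
  (2,4): δ = 56.40°  ·
  (3,4): δ = 136.38°  ·
antipodal pairs: 4

count = 4; pairs: (0,3), (0,4), (1,3), (1,4)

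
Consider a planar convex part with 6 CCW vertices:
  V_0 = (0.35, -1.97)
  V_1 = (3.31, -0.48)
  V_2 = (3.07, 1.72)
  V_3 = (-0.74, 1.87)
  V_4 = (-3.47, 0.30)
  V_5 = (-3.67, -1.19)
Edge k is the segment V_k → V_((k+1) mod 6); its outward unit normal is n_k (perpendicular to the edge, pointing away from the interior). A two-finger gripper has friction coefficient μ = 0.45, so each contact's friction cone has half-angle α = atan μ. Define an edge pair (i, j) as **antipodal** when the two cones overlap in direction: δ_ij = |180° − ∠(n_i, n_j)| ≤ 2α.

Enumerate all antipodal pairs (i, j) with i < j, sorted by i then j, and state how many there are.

count = 5; pairs: (0,2), (0,3), (1,4), (2,5), (3,5)

α = atan 0.45 = 24.23°;  2α = 48.46°
n_0 = (+0.4496, -0.8932)
n_1 = (+0.9941, +0.1084)
n_2 = (+0.0393, +0.9992)
n_3 = (-0.4985, +0.8669)
n_4 = (-0.9911, +0.1330)
n_5 = (-0.1905, -0.9817)
  (0,1): δ = 110.49°  ·
  (0,2): δ = 28.97°  ✓
  (0,3): δ = 3.18°  ✓
  (0,4): δ = 55.64°  ·
  (0,5): δ = 142.30°  ·
  (1,2): δ = 98.48°  ·
  (1,3): δ = 66.32°  ·
  (1,4): δ = 13.87°  ✓
  (1,5): δ = 72.79°  ·
  (2,3): δ = 147.84°  ·
  (2,4): δ = 95.39°  ·
  (2,5): δ = 8.73°  ✓
  (3,4): δ = 127.55°  ·
  (3,5): δ = 40.88°  ✓
  (4,5): δ = 93.34°  ·
antipodal pairs: 5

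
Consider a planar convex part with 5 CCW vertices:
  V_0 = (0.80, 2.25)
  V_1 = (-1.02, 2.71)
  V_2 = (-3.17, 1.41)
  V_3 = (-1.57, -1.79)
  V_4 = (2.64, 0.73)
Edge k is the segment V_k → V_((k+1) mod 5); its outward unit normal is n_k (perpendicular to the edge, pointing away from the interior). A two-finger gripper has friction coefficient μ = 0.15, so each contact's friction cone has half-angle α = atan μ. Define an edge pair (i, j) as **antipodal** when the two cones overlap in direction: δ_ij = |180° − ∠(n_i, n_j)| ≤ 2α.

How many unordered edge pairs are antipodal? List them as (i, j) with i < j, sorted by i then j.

count = 1; pairs: (1,3)

α = atan 0.15 = 8.53°;  2α = 17.06°
n_0 = (+0.2450, +0.9695)
n_1 = (-0.5174, +0.8557)
n_2 = (-0.8944, -0.4472)
n_3 = (+0.5136, -0.8580)
n_4 = (+0.6369, +0.7710)
  (0,1): δ = 134.66°  ·
  (0,2): δ = 49.25°  ·
  (0,3): δ = 45.09°  ·
  (0,4): δ = 154.62°  ·
  (1,2): δ = 94.59°  ·
  (1,3): δ = 0.26°  ✓
  (1,4): δ = 109.28°  ·
  (2,3): δ = 85.66°  ·
  (2,4): δ = 23.88°  ·
  (3,4): δ = 70.46°  ·
antipodal pairs: 1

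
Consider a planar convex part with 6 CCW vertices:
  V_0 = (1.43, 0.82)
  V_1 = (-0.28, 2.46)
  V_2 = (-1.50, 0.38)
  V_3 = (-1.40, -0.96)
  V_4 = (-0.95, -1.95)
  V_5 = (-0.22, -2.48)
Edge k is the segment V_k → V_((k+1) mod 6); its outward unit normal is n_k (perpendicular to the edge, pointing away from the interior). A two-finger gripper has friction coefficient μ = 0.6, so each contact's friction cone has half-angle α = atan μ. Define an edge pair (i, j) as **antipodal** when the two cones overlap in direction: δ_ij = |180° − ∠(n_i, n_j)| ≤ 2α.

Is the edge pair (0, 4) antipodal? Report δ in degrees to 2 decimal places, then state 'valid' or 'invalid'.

α = atan 0.6 = 30.96°;  2α = 61.93°
edge 0: e_0 = (-1.71, +1.64);  n_0 = (+0.6922, +0.7217)
edge 4: e_4 = (+0.73, -0.53);  n_4 = (-0.5875, -0.8092)
∠(n_0, n_4) = 172.18°
δ = |180° − 172.18°| = 7.82°
7.82° ≤ 2α = 61.93°  →  valid

δ = 7.82°, valid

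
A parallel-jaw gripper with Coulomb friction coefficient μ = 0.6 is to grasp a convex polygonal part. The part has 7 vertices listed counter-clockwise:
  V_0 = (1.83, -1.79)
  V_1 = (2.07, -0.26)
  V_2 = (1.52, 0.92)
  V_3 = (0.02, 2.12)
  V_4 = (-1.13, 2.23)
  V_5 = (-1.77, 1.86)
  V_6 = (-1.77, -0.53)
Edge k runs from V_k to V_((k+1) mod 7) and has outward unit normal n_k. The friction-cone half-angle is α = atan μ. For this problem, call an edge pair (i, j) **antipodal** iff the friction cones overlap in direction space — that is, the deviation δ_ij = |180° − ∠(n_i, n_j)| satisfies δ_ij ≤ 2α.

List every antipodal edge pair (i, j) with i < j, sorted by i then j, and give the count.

α = atan 0.6 = 30.96°;  2α = 61.93°
n_0 = (+0.9879, -0.1550)
n_1 = (+0.9064, +0.4225)
n_2 = (+0.6247, +0.7809)
n_3 = (+0.0952, +0.9955)
n_4 = (-0.5005, +0.8657)
n_5 = (-1.0000, -0.0000)
n_6 = (-0.3304, -0.9439)
  (0,1): δ = 146.09°  ·
  (0,2): δ = 119.74°  ·
  (0,3): δ = 86.55°  ·
  (0,4): δ = 51.05°  ✓
  (0,5): δ = 8.91°  ✓
  (0,6): δ = 79.62°  ·
  (1,2): δ = 153.65°  ·
  (1,3): δ = 120.45°  ·
  (1,4): δ = 84.96°  ·
  (1,5): δ = 24.99°  ✓
  (1,6): δ = 45.72°  ✓
  (2,3): δ = 146.80°  ·
  (2,4): δ = 111.31°  ·
  (2,5): δ = 51.34°  ✓
  (2,6): δ = 19.37°  ✓
  (3,4): δ = 144.50°  ·
  (3,5): δ = 84.54°  ·
  (3,6): δ = 13.83°  ✓
  (4,5): δ = 120.03°  ·
  (4,6): δ = 49.32°  ✓
  (5,6): δ = 109.29°  ·
antipodal pairs: 8

count = 8; pairs: (0,4), (0,5), (1,5), (1,6), (2,5), (2,6), (3,6), (4,6)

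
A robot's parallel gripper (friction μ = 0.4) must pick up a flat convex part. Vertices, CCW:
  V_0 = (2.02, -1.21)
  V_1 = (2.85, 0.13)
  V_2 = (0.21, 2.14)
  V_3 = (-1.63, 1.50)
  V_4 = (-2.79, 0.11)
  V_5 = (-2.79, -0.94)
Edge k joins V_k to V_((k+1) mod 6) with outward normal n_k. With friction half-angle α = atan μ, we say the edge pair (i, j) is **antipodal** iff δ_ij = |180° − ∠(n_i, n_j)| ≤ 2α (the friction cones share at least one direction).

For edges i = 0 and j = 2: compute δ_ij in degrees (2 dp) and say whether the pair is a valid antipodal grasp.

α = atan 0.4 = 21.80°;  2α = 43.60°
edge 0: e_0 = (+0.83, +1.34);  n_0 = (+0.8501, -0.5266)
edge 2: e_2 = (-1.84, -0.64);  n_2 = (-0.3285, +0.9445)
∠(n_0, n_2) = 140.95°
δ = |180° − 140.95°| = 39.05°
39.05° ≤ 2α = 43.60°  →  valid

δ = 39.05°, valid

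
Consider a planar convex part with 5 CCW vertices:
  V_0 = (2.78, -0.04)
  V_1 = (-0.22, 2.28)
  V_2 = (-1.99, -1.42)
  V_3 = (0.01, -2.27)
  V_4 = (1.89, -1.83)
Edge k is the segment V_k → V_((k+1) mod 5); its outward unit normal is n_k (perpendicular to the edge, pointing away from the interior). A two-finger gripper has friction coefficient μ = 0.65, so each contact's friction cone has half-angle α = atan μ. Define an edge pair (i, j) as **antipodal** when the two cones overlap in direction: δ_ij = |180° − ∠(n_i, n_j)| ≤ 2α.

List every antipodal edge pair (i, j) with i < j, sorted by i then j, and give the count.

count = 4; pairs: (0,2), (0,3), (1,3), (1,4)

α = atan 0.65 = 33.02°;  2α = 66.05°
n_0 = (+0.6117, +0.7911)
n_1 = (-0.9021, +0.4315)
n_2 = (-0.3911, -0.9203)
n_3 = (+0.2279, -0.9737)
n_4 = (+0.8954, -0.4452)
  (0,1): δ = 77.85°  ·
  (0,2): δ = 14.69°  ✓
  (0,3): δ = 50.89°  ✓
  (0,4): δ = 101.28°  ·
  (1,2): δ = 87.46°  ·
  (1,3): δ = 51.26°  ✓
  (1,4): δ = 0.87°  ✓
  (2,3): δ = 143.80°  ·
  (2,4): δ = 93.41°  ·
  (3,4): δ = 129.61°  ·
antipodal pairs: 4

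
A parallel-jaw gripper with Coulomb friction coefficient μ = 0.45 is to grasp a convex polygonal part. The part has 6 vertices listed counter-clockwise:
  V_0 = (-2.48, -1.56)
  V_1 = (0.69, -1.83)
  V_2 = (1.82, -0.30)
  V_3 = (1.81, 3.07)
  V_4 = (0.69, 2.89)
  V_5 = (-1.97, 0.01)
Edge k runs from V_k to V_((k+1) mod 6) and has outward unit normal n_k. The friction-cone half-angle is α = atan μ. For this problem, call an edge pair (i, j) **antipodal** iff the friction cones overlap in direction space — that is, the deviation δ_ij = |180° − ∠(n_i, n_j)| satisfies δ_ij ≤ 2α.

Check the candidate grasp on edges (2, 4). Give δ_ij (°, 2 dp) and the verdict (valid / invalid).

α = atan 0.45 = 24.23°;  2α = 48.46°
edge 2: e_2 = (-0.01, +3.37);  n_2 = (+1.0000, +0.0030)
edge 4: e_4 = (-2.66, -2.88);  n_4 = (-0.7346, +0.6785)
∠(n_2, n_4) = 137.10°
δ = |180° − 137.10°| = 42.90°
42.90° ≤ 2α = 48.46°  →  valid

δ = 42.90°, valid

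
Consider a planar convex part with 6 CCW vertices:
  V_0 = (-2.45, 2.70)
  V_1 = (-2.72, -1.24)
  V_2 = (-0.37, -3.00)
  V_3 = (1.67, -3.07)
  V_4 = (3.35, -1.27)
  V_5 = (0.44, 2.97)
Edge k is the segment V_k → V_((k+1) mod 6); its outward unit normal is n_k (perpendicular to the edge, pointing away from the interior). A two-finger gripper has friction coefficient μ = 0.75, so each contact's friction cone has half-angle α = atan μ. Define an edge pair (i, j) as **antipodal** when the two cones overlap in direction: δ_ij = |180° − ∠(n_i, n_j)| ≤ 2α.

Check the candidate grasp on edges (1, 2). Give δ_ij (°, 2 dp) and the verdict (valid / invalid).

δ = 145.13°, invalid

α = atan 0.75 = 36.87°;  2α = 73.74°
edge 1: e_1 = (+2.35, -1.76);  n_1 = (-0.5995, -0.8004)
edge 2: e_2 = (+2.04, -0.07);  n_2 = (-0.0343, -0.9994)
∠(n_1, n_2) = 34.87°
δ = |180° − 34.87°| = 145.13°
145.13° > 2α = 73.74°  →  invalid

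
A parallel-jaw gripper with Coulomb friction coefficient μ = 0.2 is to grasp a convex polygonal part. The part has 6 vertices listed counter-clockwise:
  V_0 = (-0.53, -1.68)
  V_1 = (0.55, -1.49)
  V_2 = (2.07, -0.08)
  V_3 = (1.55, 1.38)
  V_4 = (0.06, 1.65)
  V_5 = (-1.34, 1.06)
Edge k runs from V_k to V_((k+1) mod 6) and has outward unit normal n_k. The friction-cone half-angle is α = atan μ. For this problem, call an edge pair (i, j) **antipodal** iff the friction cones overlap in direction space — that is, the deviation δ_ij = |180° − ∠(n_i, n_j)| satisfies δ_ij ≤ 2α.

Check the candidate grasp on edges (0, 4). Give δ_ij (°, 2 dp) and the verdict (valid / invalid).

δ = 12.87°, valid

α = atan 0.2 = 11.31°;  2α = 22.62°
edge 0: e_0 = (+1.08, +0.19);  n_0 = (+0.1733, -0.9849)
edge 4: e_4 = (-1.40, -0.59);  n_4 = (-0.3884, +0.9215)
∠(n_0, n_4) = 167.13°
δ = |180° − 167.13°| = 12.87°
12.87° ≤ 2α = 22.62°  →  valid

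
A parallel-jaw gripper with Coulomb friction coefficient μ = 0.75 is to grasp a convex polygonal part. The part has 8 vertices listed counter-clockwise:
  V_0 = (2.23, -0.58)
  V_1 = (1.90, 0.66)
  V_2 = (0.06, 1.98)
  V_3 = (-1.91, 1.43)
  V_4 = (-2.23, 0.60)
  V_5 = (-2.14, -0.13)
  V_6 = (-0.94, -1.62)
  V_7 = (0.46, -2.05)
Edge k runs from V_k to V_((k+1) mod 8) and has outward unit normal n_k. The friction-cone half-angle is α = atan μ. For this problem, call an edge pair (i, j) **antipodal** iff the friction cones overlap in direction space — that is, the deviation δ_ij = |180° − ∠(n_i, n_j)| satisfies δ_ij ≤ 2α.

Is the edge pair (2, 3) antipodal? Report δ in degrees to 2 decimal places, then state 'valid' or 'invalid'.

δ = 126.68°, invalid

α = atan 0.75 = 36.87°;  2α = 73.74°
edge 2: e_2 = (-1.97, -0.55);  n_2 = (-0.2689, +0.9632)
edge 3: e_3 = (-0.32, -0.83);  n_3 = (-0.9331, +0.3597)
∠(n_2, n_3) = 53.32°
δ = |180° − 53.32°| = 126.68°
126.68° > 2α = 73.74°  →  invalid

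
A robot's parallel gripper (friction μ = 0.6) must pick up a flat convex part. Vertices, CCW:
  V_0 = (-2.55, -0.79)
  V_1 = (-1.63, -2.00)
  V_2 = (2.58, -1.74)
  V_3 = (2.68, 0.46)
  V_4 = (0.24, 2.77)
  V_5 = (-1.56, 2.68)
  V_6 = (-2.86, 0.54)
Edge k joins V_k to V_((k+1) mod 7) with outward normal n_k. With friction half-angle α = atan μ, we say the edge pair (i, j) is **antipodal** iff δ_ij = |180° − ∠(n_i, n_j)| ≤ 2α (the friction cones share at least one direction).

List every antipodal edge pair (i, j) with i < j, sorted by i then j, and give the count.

count = 9; pairs: (0,2), (0,3), (0,4), (1,3), (1,4), (1,5), (2,5), (2,6), (3,6)

α = atan 0.6 = 30.96°;  2α = 61.93°
n_0 = (-0.7960, -0.6053)
n_1 = (+0.0616, -0.9981)
n_2 = (+0.9990, -0.0454)
n_3 = (+0.6875, +0.7262)
n_4 = (-0.0499, +0.9988)
n_5 = (-0.8547, +0.5192)
n_6 = (-0.9739, -0.2270)
  (0,1): δ = 123.71°  ·
  (0,2): δ = 39.85°  ✓
  (0,3): δ = 9.32°  ✓
  (0,4): δ = 55.62°  ✓
  (0,5): δ = 111.48°  ·
  (0,6): δ = 155.87°  ·
  (1,2): δ = 96.14°  ·
  (1,3): δ = 46.97°  ✓
  (1,4): δ = 0.67°  ✓
  (1,5): δ = 55.19°  ✓
  (1,6): δ = 99.59°  ·
  (2,3): δ = 130.83°  ·
  (2,4): δ = 84.54°  ·
  (2,5): δ = 28.68°  ✓
  (2,6): δ = 15.72°  ✓
  (3,4): δ = 133.71°  ·
  (3,5): δ = 77.85°  ·
  (3,6): δ = 33.45°  ✓
  (4,5): δ = 124.14°  ·
  (4,6): δ = 79.74°  ·
  (5,6): δ = 135.60°  ·
antipodal pairs: 9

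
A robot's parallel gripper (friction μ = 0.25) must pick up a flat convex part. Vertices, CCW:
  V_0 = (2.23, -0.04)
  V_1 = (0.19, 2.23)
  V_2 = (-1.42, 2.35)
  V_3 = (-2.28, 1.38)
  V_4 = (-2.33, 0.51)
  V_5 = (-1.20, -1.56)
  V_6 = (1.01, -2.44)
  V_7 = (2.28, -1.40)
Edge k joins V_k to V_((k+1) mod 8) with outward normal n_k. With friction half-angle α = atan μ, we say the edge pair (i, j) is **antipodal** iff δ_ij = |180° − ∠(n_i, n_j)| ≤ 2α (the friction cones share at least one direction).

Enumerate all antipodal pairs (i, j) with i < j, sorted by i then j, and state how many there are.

count = 6; pairs: (0,4), (0,5), (1,5), (2,6), (3,7), (4,7)

α = atan 0.25 = 14.04°;  2α = 28.07°
n_0 = (+0.7438, +0.6684)
n_1 = (+0.0743, +0.9972)
n_2 = (-0.7483, +0.6634)
n_3 = (-0.9984, +0.0574)
n_4 = (-0.8777, -0.4791)
n_5 = (-0.3699, -0.9291)
n_6 = (+0.6336, -0.7737)
n_7 = (+0.9993, +0.0367)
  (0,1): δ = 136.21°  ·
  (0,2): δ = 83.51°  ·
  (0,3): δ = 45.23°  ·
  (0,4): δ = 13.32°  ✓
  (0,5): δ = 26.34°  ✓
  (0,6): δ = 87.37°  ·
  (0,7): δ = 140.16°  ·
  (1,2): δ = 127.30°  ·
  (1,3): δ = 89.03°  ·
  (1,4): δ = 57.11°  ·
  (1,5): δ = 17.45°  ✓
  (1,6): δ = 43.58°  ·
  (1,7): δ = 96.37°  ·
  (2,3): δ = 141.73°  ·
  (2,4): δ = 109.81°  ·
  (2,5): δ = 70.15°  ·
  (2,6): δ = 9.13°  ✓
  (2,7): δ = 43.67°  ·
  (3,4): δ = 148.08°  ·
  (3,5): δ = 108.42°  ·
  (3,6): δ = 47.40°  ·
  (3,7): δ = 5.39°  ✓
  (4,5): δ = 140.34°  ·
  (4,6): δ = 79.32°  ·
  (4,7): δ = 26.52°  ✓
  (5,6): δ = 118.97°  ·
  (5,7): δ = 66.18°  ·
  (6,7): δ = 127.21°  ·
antipodal pairs: 6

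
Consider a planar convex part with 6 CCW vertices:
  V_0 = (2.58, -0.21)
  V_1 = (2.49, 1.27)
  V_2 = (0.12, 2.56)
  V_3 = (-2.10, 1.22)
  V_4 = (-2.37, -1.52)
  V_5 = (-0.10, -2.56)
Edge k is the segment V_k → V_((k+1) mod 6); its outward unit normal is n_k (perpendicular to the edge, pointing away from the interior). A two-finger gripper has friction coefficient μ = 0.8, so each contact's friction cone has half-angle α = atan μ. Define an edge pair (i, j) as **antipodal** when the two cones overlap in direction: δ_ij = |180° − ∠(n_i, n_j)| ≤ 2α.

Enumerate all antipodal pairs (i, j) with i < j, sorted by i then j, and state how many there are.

count = 9; pairs: (0,2), (0,3), (0,4), (1,3), (1,4), (1,5), (2,4), (2,5), (3,5)

α = atan 0.8 = 38.66°;  2α = 77.32°
n_0 = (+0.9982, +0.0607)
n_1 = (+0.4781, +0.8783)
n_2 = (-0.5168, +0.8561)
n_3 = (-0.9952, +0.0981)
n_4 = (-0.4165, -0.9091)
n_5 = (+0.6593, -0.7519)
  (0,1): δ = 122.04°  ·
  (0,2): δ = 62.36°  ✓
  (0,3): δ = 9.11°  ✓
  (0,4): δ = 61.91°  ✓
  (0,5): δ = 127.77°  ·
  (1,2): δ = 120.33°  ·
  (1,3): δ = 67.07°  ✓
  (1,4): δ = 3.94°  ✓
  (1,5): δ = 69.81°  ✓
  (2,3): δ = 126.74°  ·
  (2,4): δ = 55.73°  ✓
  (2,5): δ = 10.13°  ✓
  (3,4): δ = 108.99°  ·
  (3,5): δ = 43.13°  ✓
  (4,5): δ = 114.14°  ·
antipodal pairs: 9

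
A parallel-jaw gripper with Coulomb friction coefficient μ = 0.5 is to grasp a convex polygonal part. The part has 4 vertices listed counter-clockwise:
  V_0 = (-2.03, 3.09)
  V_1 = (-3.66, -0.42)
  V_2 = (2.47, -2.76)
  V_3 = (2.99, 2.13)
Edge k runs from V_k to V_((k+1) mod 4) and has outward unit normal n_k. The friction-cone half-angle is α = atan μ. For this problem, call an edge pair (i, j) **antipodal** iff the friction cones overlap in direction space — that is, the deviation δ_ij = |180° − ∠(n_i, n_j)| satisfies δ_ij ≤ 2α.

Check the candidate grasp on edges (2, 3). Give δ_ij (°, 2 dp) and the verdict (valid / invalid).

α = atan 0.5 = 26.57°;  2α = 53.13°
edge 2: e_2 = (+0.52, +4.89);  n_2 = (+0.9944, -0.1057)
edge 3: e_3 = (-5.02, +0.96);  n_3 = (+0.1878, +0.9822)
∠(n_2, n_3) = 85.24°
δ = |180° − 85.24°| = 94.76°
94.76° > 2α = 53.13°  →  invalid

δ = 94.76°, invalid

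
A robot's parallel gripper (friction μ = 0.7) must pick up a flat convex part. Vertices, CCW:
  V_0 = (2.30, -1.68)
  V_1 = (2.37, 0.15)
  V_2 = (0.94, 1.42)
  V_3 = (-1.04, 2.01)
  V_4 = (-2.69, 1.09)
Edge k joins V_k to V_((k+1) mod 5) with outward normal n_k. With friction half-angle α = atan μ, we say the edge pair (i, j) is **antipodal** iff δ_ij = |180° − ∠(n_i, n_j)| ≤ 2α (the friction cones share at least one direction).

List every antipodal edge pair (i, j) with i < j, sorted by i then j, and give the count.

α = atan 0.7 = 34.99°;  2α = 69.98°
n_0 = (+0.9993, -0.0382)
n_1 = (+0.6640, +0.7477)
n_2 = (+0.2856, +0.9584)
n_3 = (-0.4870, +0.8734)
n_4 = (-0.4853, -0.8743)
  (0,1): δ = 129.42°  ·
  (0,2): δ = 104.40°  ·
  (0,3): δ = 58.67°  ✓
  (0,4): δ = 63.16°  ✓
  (1,2): δ = 154.98°  ·
  (1,3): δ = 109.25°  ·
  (1,4): δ = 12.57°  ✓
  (2,3): δ = 134.26°  ·
  (2,4): δ = 12.44°  ✓
  (3,4): δ = 58.18°  ✓
antipodal pairs: 5

count = 5; pairs: (0,3), (0,4), (1,4), (2,4), (3,4)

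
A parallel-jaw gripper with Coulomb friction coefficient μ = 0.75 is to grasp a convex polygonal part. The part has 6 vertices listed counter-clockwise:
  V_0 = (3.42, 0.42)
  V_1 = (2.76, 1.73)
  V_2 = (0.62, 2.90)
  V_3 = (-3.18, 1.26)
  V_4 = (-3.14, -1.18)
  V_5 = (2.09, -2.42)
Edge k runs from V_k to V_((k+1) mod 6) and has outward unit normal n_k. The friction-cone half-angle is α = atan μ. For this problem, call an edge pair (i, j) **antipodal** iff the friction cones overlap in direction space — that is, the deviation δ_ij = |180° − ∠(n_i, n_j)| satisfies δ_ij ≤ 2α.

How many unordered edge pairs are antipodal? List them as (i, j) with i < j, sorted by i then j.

count = 7; pairs: (0,3), (0,4), (1,3), (1,4), (2,4), (2,5), (3,5)

α = atan 0.75 = 36.87°;  2α = 73.74°
n_0 = (+0.8931, +0.4499)
n_1 = (+0.4797, +0.8774)
n_2 = (-0.3963, +0.9181)
n_3 = (-0.9999, -0.0164)
n_4 = (-0.2307, -0.9730)
n_5 = (+0.9056, -0.4241)
  (0,1): δ = 145.41°  ·
  (0,2): δ = 93.40°  ·
  (0,3): δ = 25.80°  ✓
  (0,4): δ = 49.92°  ✓
  (0,5): δ = 128.17°  ·
  (1,2): δ = 127.99°  ·
  (1,3): δ = 60.39°  ✓
  (1,4): δ = 15.33°  ✓
  (1,5): δ = 93.57°  ·
  (2,3): δ = 112.40°  ·
  (2,4): δ = 36.68°  ✓
  (2,5): δ = 41.56°  ✓
  (3,4): δ = 104.28°  ·
  (3,5): δ = 26.03°  ✓
  (4,5): δ = 101.76°  ·
antipodal pairs: 7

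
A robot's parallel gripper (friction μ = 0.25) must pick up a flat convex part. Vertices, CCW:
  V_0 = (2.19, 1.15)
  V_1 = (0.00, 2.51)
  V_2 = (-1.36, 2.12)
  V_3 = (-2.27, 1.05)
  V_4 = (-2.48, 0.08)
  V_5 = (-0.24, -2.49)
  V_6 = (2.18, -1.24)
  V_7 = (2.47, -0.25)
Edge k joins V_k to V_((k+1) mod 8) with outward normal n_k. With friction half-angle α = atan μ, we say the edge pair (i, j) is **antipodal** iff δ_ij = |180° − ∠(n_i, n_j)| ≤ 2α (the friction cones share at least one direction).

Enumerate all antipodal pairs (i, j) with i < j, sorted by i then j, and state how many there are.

α = atan 0.25 = 14.04°;  2α = 28.07°
n_0 = (+0.5276, +0.8495)
n_1 = (-0.2757, +0.9613)
n_2 = (-0.7618, +0.6479)
n_3 = (-0.9774, +0.2116)
n_4 = (-0.7538, -0.6570)
n_5 = (+0.4589, -0.8885)
n_6 = (+0.9597, -0.2811)
n_7 = (+0.9806, +0.1961)
  (0,1): δ = 132.16°  ·
  (0,2): δ = 98.54°  ·
  (0,3): δ = 70.38°  ·
  (0,4): δ = 17.08°  ✓
  (0,5): δ = 59.16°  ·
  (0,6): δ = 105.51°  ·
  (0,7): δ = 133.15°  ·
  (1,2): δ = 146.38°  ·
  (1,3): δ = 118.22°  ·
  (1,4): δ = 64.93°  ·
  (1,5): δ = 11.32°  ✓
  (1,6): δ = 57.67°  ·
  (1,7): δ = 85.31°  ·
  (2,3): δ = 151.84°  ·
  (2,4): δ = 98.54°  ·
  (2,5): δ = 22.30°  ✓
  (2,6): δ = 24.05°  ✓
  (2,7): δ = 51.69°  ·
  (3,4): δ = 126.71°  ·
  (3,5): δ = 50.47°  ·
  (3,6): δ = 4.11°  ✓
  (3,7): δ = 23.53°  ✓
  (4,5): δ = 103.76°  ·
  (4,6): δ = 57.40°  ·
  (4,7): δ = 29.77°  ·
  (5,6): δ = 133.64°  ·
  (5,7): δ = 106.01°  ·
  (6,7): δ = 152.36°  ·
antipodal pairs: 6

count = 6; pairs: (0,4), (1,5), (2,5), (2,6), (3,6), (3,7)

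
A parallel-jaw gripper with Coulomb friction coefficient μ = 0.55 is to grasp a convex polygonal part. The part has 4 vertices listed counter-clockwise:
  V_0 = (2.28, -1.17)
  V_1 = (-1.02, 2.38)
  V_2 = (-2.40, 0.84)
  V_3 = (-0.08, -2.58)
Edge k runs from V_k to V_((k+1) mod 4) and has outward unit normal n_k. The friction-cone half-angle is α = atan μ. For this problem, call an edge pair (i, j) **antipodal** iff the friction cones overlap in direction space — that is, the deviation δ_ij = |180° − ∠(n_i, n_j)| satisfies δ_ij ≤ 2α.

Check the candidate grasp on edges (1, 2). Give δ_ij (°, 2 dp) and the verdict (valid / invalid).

α = atan 0.55 = 28.81°;  2α = 57.62°
edge 1: e_1 = (-1.38, -1.54);  n_1 = (-0.7447, +0.6674)
edge 2: e_2 = (+2.32, -3.42);  n_2 = (-0.8276, -0.5614)
∠(n_1, n_2) = 76.02°
δ = |180° − 76.02°| = 103.98°
103.98° > 2α = 57.62°  →  invalid

δ = 103.98°, invalid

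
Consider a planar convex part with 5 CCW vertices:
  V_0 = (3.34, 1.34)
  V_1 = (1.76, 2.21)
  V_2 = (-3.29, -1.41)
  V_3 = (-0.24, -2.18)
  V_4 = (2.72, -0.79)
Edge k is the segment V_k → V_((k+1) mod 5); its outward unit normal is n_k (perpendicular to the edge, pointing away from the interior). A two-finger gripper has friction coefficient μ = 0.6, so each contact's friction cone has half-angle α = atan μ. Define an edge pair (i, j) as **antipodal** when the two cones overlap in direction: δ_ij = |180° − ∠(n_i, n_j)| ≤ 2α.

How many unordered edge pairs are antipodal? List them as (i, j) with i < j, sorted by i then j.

α = atan 0.6 = 30.96°;  2α = 61.93°
n_0 = (+0.4823, +0.8760)
n_1 = (-0.5826, +0.8128)
n_2 = (-0.2448, -0.9696)
n_3 = (+0.4251, -0.9052)
n_4 = (+0.9602, -0.2795)
  (0,1): δ = 115.53°  ·
  (0,2): δ = 14.67°  ✓
  (0,3): δ = 53.99°  ✓
  (0,4): δ = 102.61°  ·
  (1,2): δ = 49.80°  ✓
  (1,3): δ = 10.48°  ✓
  (1,4): δ = 38.14°  ✓
  (2,3): δ = 140.68°  ·
  (2,4): δ = 92.06°  ·
  (3,4): δ = 131.38°  ·
antipodal pairs: 5

count = 5; pairs: (0,2), (0,3), (1,2), (1,3), (1,4)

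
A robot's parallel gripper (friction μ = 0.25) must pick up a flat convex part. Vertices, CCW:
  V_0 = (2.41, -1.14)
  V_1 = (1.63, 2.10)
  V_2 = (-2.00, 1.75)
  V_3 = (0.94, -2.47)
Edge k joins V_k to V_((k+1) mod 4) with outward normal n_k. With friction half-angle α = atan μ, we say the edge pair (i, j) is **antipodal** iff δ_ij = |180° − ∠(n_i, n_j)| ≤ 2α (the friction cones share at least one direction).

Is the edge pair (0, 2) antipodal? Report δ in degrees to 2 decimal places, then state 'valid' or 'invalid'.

δ = 21.33°, valid

α = atan 0.25 = 14.04°;  2α = 28.07°
edge 0: e_0 = (-0.78, +3.24);  n_0 = (+0.9722, +0.2341)
edge 2: e_2 = (+2.94, -4.22);  n_2 = (-0.8205, -0.5716)
∠(n_0, n_2) = 158.67°
δ = |180° − 158.67°| = 21.33°
21.33° ≤ 2α = 28.07°  →  valid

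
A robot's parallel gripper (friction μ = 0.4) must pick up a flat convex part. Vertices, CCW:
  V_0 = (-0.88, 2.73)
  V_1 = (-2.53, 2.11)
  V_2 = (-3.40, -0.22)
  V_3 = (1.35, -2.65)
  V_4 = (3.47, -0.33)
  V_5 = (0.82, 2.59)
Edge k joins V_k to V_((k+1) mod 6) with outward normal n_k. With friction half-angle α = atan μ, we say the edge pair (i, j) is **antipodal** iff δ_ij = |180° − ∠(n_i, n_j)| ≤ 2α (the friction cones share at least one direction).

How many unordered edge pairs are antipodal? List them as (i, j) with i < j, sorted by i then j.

α = atan 0.4 = 21.80°;  2α = 43.60°
n_0 = (-0.3517, +0.9361)
n_1 = (-0.9368, +0.3498)
n_2 = (-0.4554, -0.8903)
n_3 = (+0.7382, -0.6746)
n_4 = (+0.7405, +0.6720)
n_5 = (+0.0821, +0.9966)
  (0,1): δ = 131.07°  ·
  (0,2): δ = 47.69°  ·
  (0,3): δ = 26.99°  ✓
  (0,4): δ = 111.63°  ·
  (0,5): δ = 154.70°  ·
  (1,2): δ = 96.62°  ·
  (1,3): δ = 21.95°  ✓
  (1,4): δ = 62.70°  ·
  (1,5): δ = 105.77°  ·
  (2,3): δ = 105.33°  ·
  (2,4): δ = 20.68°  ✓
  (2,5): δ = 22.39°  ✓
  (3,4): δ = 95.35°  ·
  (3,5): δ = 52.29°  ·
  (4,5): δ = 136.93°  ·
antipodal pairs: 4

count = 4; pairs: (0,3), (1,3), (2,4), (2,5)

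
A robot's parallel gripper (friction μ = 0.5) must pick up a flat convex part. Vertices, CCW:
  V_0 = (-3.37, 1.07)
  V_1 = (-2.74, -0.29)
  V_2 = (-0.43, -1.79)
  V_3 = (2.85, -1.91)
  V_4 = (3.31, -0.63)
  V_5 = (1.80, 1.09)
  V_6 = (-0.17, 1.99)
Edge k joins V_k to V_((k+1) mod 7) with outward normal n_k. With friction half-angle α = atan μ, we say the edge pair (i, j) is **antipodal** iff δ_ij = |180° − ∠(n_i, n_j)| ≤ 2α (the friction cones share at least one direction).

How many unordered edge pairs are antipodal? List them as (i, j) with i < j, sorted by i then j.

count = 9; pairs: (0,3), (0,4), (0,5), (1,4), (1,5), (1,6), (2,4), (2,5), (2,6)

α = atan 0.5 = 26.57°;  2α = 53.13°
n_0 = (-0.9074, -0.4203)
n_1 = (-0.5446, -0.8387)
n_2 = (-0.0366, -0.9993)
n_3 = (+0.9411, -0.3382)
n_4 = (+0.7515, +0.6597)
n_5 = (+0.4155, +0.9096)
n_6 = (-0.2763, +0.9611)
  (0,1): δ = 147.85°  ·
  (0,2): δ = 116.95°  ·
  (0,3): δ = 44.62°  ✓
  (0,4): δ = 16.42°  ✓
  (0,5): δ = 40.59°  ✓
  (0,6): δ = 81.18°  ·
  (1,2): δ = 149.10°  ·
  (1,3): δ = 76.77°  ·
  (1,4): δ = 15.72°  ✓
  (1,5): δ = 8.44°  ✓
  (1,6): δ = 49.04°  ✓
  (2,3): δ = 107.67°  ·
  (2,4): δ = 46.62°  ✓
  (2,5): δ = 22.46°  ✓
  (2,6): δ = 18.14°  ✓
  (3,4): δ = 118.95°  ·
  (3,5): δ = 94.79°  ·
  (3,6): δ = 54.19°  ·
  (4,5): δ = 155.83°  ·
  (4,6): δ = 115.24°  ·
  (5,6): δ = 139.41°  ·
antipodal pairs: 9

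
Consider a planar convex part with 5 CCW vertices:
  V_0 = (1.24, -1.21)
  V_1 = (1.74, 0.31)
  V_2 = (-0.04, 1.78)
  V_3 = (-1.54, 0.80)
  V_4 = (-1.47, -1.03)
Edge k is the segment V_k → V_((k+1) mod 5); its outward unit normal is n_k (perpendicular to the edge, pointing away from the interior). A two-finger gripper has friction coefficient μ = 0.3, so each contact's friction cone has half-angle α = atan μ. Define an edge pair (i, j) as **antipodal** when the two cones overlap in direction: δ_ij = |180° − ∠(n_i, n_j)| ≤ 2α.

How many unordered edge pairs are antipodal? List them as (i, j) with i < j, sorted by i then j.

count = 1; pairs: (0,3)

α = atan 0.3 = 16.70°;  2α = 33.40°
n_0 = (+0.9499, -0.3125)
n_1 = (+0.6368, +0.7711)
n_2 = (-0.5469, +0.8372)
n_3 = (-0.9993, -0.0382)
n_4 = (-0.0663, -0.9978)
  (0,1): δ = 111.34°  ·
  (0,2): δ = 38.63°  ·
  (0,3): δ = 20.40°  ✓
  (0,4): δ = 104.41°  ·
  (1,2): δ = 107.29°  ·
  (1,3): δ = 48.26°  ·
  (1,4): δ = 35.75°  ·
  (2,3): δ = 120.97°  ·
  (2,4): δ = 36.96°  ·
  (3,4): δ = 95.99°  ·
antipodal pairs: 1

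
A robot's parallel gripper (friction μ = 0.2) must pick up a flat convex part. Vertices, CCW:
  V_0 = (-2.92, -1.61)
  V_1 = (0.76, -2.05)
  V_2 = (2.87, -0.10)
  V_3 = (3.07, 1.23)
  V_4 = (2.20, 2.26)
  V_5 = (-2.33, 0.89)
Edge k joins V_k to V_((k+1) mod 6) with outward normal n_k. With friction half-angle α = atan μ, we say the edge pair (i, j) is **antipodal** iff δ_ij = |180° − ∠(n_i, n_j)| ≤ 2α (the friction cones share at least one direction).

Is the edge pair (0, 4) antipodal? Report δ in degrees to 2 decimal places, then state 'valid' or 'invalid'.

δ = 23.65°, invalid

α = atan 0.2 = 11.31°;  2α = 22.62°
edge 0: e_0 = (+3.68, -0.44);  n_0 = (-0.1187, -0.9929)
edge 4: e_4 = (-4.53, -1.37);  n_4 = (-0.2895, +0.9572)
∠(n_0, n_4) = 156.35°
δ = |180° − 156.35°| = 23.65°
23.65° > 2α = 22.62°  →  invalid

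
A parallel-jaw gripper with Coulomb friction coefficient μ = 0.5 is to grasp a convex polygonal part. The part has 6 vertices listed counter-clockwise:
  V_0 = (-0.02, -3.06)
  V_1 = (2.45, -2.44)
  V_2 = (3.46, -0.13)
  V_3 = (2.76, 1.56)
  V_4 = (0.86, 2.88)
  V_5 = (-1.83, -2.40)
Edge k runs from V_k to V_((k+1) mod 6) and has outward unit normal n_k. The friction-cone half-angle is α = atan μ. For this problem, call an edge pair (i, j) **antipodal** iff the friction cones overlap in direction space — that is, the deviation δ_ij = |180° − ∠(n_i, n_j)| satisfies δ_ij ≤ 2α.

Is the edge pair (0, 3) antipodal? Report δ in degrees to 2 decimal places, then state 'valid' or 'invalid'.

δ = 48.88°, valid

α = atan 0.5 = 26.57°;  2α = 53.13°
edge 0: e_0 = (+2.47, +0.62);  n_0 = (+0.2435, -0.9699)
edge 3: e_3 = (-1.90, +1.32);  n_3 = (+0.5706, +0.8213)
∠(n_0, n_3) = 131.12°
δ = |180° − 131.12°| = 48.88°
48.88° ≤ 2α = 53.13°  →  valid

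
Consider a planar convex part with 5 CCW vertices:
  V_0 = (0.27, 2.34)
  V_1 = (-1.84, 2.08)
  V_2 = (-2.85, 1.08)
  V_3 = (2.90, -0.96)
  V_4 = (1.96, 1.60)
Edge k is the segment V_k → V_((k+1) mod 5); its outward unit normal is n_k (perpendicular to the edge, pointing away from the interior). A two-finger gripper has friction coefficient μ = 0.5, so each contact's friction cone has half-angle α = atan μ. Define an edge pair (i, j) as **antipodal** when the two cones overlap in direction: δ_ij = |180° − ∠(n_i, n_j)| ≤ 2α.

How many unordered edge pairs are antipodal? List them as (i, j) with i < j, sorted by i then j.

count = 3; pairs: (0,2), (2,3), (2,4)

α = atan 0.5 = 26.57°;  2α = 53.13°
n_0 = (-0.1223, +0.9925)
n_1 = (-0.7036, +0.7106)
n_2 = (-0.3344, -0.9424)
n_3 = (+0.9387, +0.3447)
n_4 = (+0.4011, +0.9160)
  (0,1): δ = 142.31°  ·
  (0,2): δ = 26.56°  ✓
  (0,3): δ = 103.14°  ·
  (0,4): δ = 149.33°  ·
  (1,2): δ = 64.25°  ·
  (1,3): δ = 65.45°  ·
  (1,4): δ = 111.64°  ·
  (2,3): δ = 50.30°  ✓
  (2,4): δ = 4.11°  ✓
  (3,4): δ = 133.81°  ·
antipodal pairs: 3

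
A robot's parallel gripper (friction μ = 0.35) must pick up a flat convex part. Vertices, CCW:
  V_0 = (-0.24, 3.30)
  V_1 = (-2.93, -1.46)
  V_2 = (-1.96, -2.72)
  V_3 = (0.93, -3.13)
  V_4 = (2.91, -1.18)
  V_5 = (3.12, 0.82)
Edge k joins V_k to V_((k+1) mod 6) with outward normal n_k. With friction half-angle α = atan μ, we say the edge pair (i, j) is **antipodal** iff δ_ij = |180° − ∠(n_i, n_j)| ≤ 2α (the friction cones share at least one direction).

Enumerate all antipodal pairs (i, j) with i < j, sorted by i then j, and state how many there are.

α = atan 0.35 = 19.29°;  2α = 38.58°
n_0 = (-0.8706, +0.4920)
n_1 = (-0.7924, -0.6100)
n_2 = (-0.1405, -0.9901)
n_3 = (+0.7017, -0.7125)
n_4 = (+0.9945, -0.1044)
n_5 = (+0.5939, +0.8046)
  (0,1): δ = 112.94°  ·
  (0,2): δ = 68.60°  ·
  (0,3): δ = 15.97°  ✓
  (0,4): δ = 23.48°  ✓
  (0,5): δ = 83.04°  ·
  (1,2): δ = 135.67°  ·
  (1,3): δ = 83.03°  ·
  (1,4): δ = 43.58°  ·
  (1,5): δ = 15.98°  ✓
  (2,3): δ = 127.36°  ·
  (2,4): δ = 87.92°  ·
  (2,5): δ = 28.36°  ✓
  (3,4): δ = 140.56°  ·
  (3,5): δ = 80.99°  ·
  (4,5): δ = 120.44°  ·
antipodal pairs: 4

count = 4; pairs: (0,3), (0,4), (1,5), (2,5)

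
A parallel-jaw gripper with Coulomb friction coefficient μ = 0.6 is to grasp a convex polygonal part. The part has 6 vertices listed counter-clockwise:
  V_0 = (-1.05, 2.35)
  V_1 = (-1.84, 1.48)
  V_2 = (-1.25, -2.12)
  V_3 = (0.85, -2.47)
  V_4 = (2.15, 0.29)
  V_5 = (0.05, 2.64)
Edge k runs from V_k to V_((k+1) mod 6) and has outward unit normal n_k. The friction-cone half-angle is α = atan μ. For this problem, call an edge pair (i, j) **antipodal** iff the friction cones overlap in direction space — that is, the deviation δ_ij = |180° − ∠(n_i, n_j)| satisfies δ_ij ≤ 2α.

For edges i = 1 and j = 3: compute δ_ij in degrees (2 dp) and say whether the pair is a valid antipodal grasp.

α = atan 0.6 = 30.96°;  2α = 61.93°
edge 1: e_1 = (+0.59, -3.60);  n_1 = (-0.9868, -0.1617)
edge 3: e_3 = (+1.30, +2.76);  n_3 = (+0.9047, -0.4261)
∠(n_1, n_3) = 145.47°
δ = |180° − 145.47°| = 34.53°
34.53° ≤ 2α = 61.93°  →  valid

δ = 34.53°, valid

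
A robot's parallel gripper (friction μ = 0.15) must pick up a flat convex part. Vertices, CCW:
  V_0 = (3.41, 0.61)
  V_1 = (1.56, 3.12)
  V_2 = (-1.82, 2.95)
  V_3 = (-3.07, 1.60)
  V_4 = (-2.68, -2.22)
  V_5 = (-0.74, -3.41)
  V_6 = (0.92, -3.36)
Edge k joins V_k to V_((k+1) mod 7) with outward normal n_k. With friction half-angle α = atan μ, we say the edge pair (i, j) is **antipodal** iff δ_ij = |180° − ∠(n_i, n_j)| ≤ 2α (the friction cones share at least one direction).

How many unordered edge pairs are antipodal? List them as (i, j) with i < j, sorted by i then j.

α = atan 0.15 = 8.53°;  2α = 17.06°
n_0 = (+0.8050, +0.5933)
n_1 = (-0.0502, +0.9987)
n_2 = (-0.7338, +0.6794)
n_3 = (-0.9948, -0.1016)
n_4 = (-0.5229, -0.8524)
n_5 = (+0.0301, -0.9995)
n_6 = (+0.8472, -0.5313)
  (0,1): δ = 123.51°  ·
  (0,2): δ = 79.19°  ·
  (0,3): δ = 30.56°  ·
  (0,4): δ = 22.08°  ·
  (0,5): δ = 55.33°  ·
  (0,6): δ = 111.51°  ·
  (1,2): δ = 135.68°  ·
  (1,3): δ = 87.05°  ·
  (1,4): δ = 34.40°  ·
  (1,5): δ = 1.15°  ✓
  (1,6): δ = 55.02°  ·
  (2,3): δ = 131.37°  ·
  (2,4): δ = 78.73°  ·
  (2,5): δ = 45.48°  ·
  (2,6): δ = 10.70°  ✓
  (3,4): δ = 127.35°  ·
  (3,5): δ = 94.10°  ·
  (3,6): δ = 37.93°  ·
  (4,5): δ = 146.75°  ·
  (4,6): δ = 90.57°  ·
  (5,6): δ = 123.82°  ·
antipodal pairs: 2

count = 2; pairs: (1,5), (2,6)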